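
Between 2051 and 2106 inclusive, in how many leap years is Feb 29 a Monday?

1

Leap years in 2051–2106: 13 of them.
Feb 29 weekday advances by 5 (mod 7) from one leap year to the next four years later (or differs when a century non-leap intervenes).
Leap-day weekdays: 2052:Thu 2056:Tue 2060:Sun 2064:Fri 2068:Wed 2072:Mon✓ 2076:Sat 2080:Thu 2084:Tue 2088:Sun 2092:Fri 2096:Wed 2104:Fri
Monday: 2072 → 1.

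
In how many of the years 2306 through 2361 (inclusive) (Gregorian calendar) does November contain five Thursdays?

November has 30 days; it has five Thursdays when Thursday falls among the first (month-length − 28) days — i.e. when November 1 is one of Thursday/Wednesday.
November 1 by year: 2306:Thu✓ 2307:Fri 2308:Sun 2309:Mon 2310:Tue 2311:Wed✓ 2312:Fri 2313:Sat 2314:Sun 2315:Mon 2316:Wed✓ 2317:Thu✓ 2318:Fri 2319:Sat 2320:Mon …(26 more)… 2347:Sat 2348:Mon 2349:Tue 2350:Wed✓ 2351:Thu✓ 2352:Sat 2353:Sun 2354:Mon 2355:Tue 2356:Thu✓ 2357:Fri 2358:Sat 2359:Sun 2360:Tue 2361:Wed✓
Years with five Thursdays: 2306, 2311, 2316, 2317, 2322, 2323, 2328, 2333, 2334, 2339, 2344, 2345, 2350, 2351, 2356, 2361 → 16.

16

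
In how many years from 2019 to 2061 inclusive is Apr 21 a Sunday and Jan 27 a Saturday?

Check each year's weekday for Apr 21 and Jan 27:
  2019: Sun/Sun  2020: Tue/Mon  2021: Wed/Wed  2022: Thu/Thu  2023: Fri/Fri  2024: Sun/Sat ✓  2025: Mon/Mon  2026: Tue/Tue  2027: Wed/Wed  2028: Fri/Thu  2029: Sat/Sat  2030: Sun/Sun  2031: Mon/Mon  2032: Wed/Tue  …(15 more)…  2048: Tue/Mon  2049: Wed/Wed  2050: Thu/Thu  2051: Fri/Fri  2052: Sun/Sat ✓  2053: Mon/Mon  2054: Tue/Tue  2055: Wed/Wed  2056: Fri/Thu  2057: Sat/Sat  2058: Sun/Sun  2059: Mon/Mon  2060: Wed/Tue  2061: Thu/Thu
Both conditions hold in: 2024, 2052 — 2.

2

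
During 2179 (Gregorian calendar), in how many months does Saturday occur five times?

A month of length L has five Saturdays iff its first Saturday is on day ≤ L−28 (so day 1–3 in a 31-day month, 1–2 in a 30-day month, day 1 in a leap February).
Checking each month of 2179: Jan starts Fri (31d) ✓; Feb starts Mon (28d); Mar starts Mon (31d); Apr starts Thu (30d); May starts Sat (31d) ✓; Jun starts Tue (30d); Jul starts Thu (31d) ✓; Aug starts Sun (31d); Sep starts Wed (30d); Oct starts Fri (31d) ✓; Nov starts Mon (30d); Dec starts Wed (31d).
Five-Saturday months: January, May, July, October → 4.

4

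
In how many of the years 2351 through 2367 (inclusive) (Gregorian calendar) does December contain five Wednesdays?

December has 31 days; it has five Wednesdays when Wednesday falls among the first (month-length − 28) days — i.e. when December 1 is one of Wednesday/Tuesday/Monday.
December 1 by year: 2351:Sat 2352:Mon✓ 2353:Tue✓ 2354:Wed✓ 2355:Thu 2356:Sat 2357:Sun 2358:Mon✓ 2359:Tue✓ 2360:Thu 2361:Fri 2362:Sat 2363:Sun 2364:Tue✓ 2365:Wed✓ 2366:Thu 2367:Fri
Years with five Wednesdays: 2352, 2353, 2354, 2358, 2359, 2364, 2365 → 7.

7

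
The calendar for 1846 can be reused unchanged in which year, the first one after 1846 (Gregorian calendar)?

1857

Two years share a calendar iff Jan 1 falls on the same weekday and both are leap or both are common. 1846: Jan 1 is Thursday, common year.
1847: Jan 1 Friday, common
1848: Jan 1 Saturday, leap
1849: Jan 1 Monday, common
1850: Jan 1 Tuesday, common
1851: Jan 1 Wednesday, common
1852: Jan 1 Thursday, leap
1853: Jan 1 Saturday, common
1854: Jan 1 Sunday, common
1855: Jan 1 Monday, common
1856: Jan 1 Tuesday, leap
1857: Jan 1 Thursday, common
1857 matches on both conditions.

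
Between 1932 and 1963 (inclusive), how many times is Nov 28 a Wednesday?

5

Track Nov 28's weekday year by year (advancing +1, or +2 across a Feb 29):
  1932: Mon  1933: Tue (+1)  1934: Wed (+1) ✓  1935: Thu (+1)  1936: Sat (+2)
  1937: Sun (+1)  1938: Mon (+1)  1939: Tue (+1)  1940: Thu (+2)  1941: Fri (+1)
  1942: Sat (+1)  1943: Sun (+1)  1944: Tue (+2)  1945: Wed (+1) ✓  … (4 more years) …
  1950: Tue (+1)  1951: Wed (+1) ✓  1952: Fri (+2)  1953: Sat (+1)  1954: Sun (+1)
  1955: Mon (+1)  1956: Wed (+2) ✓  1957: Thu (+1)  1958: Fri (+1)  1959: Sat (+1)
  1960: Mon (+2)  1961: Tue (+1)  1962: Wed (+1) ✓  1963: Thu (+1)
Wednesday years: 1934, 1945, 1951, 1956, 1962 — 5 in total.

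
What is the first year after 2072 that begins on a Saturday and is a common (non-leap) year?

2078

Jan 1 advances by 2 weekdays after a leap year and by 1 after a common year.
2072: Jan 1 is Friday (leap).
2073: Sunday
2074: Monday
2075: Tuesday
2076: Wednesday (leap)
2077: Friday
2078: Saturday
2078 begins on a Saturday and is a common year.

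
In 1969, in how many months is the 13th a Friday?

1

Check the 13th of each month of 1969: Jan 13: Mon, Feb 13: Thu, Mar 13: Thu, Apr 13: Sun, May 13: Tue, Jun 13: Fri, Jul 13: Sun, Aug 13: Wed, Sep 13: Sat, Oct 13: Mon, Nov 13: Thu, Dec 13: Sat.
Friday occurs in June — 1 month.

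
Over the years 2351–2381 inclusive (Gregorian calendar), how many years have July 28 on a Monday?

5

Track July 28's weekday year by year (advancing +1, or +2 across a Feb 29):
  2351: Sat  2352: Mon (+2) ✓  2353: Tue (+1)  2354: Wed (+1)  2355: Thu (+1)
  2356: Sat (+2)  2357: Sun (+1)  2358: Mon (+1) ✓  2359: Tue (+1)  2360: Thu (+2)
  2361: Fri (+1)  2362: Sat (+1)  2363: Sun (+1)  2364: Tue (+2)  … (3 more years) …
  2368: Sun (+2)  2369: Mon (+1) ✓  2370: Tue (+1)  2371: Wed (+1)  2372: Fri (+2)
  2373: Sat (+1)  2374: Sun (+1)  2375: Mon (+1) ✓  2376: Wed (+2)  2377: Thu (+1)
  2378: Fri (+1)  2379: Sat (+1)  2380: Mon (+2) ✓  2381: Tue (+1)
Monday years: 2352, 2358, 2369, 2375, 2380 — 5 in total.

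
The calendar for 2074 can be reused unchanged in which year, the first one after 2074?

2085

Two years share a calendar iff Jan 1 falls on the same weekday and both are leap or both are common. 2074: Jan 1 is Monday, common year.
2075: Jan 1 Tuesday, common
2076: Jan 1 Wednesday, leap
2077: Jan 1 Friday, common
2078: Jan 1 Saturday, common
2079: Jan 1 Sunday, common
2080: Jan 1 Monday, leap
2081: Jan 1 Wednesday, common
2082: Jan 1 Thursday, common
2083: Jan 1 Friday, common
2084: Jan 1 Saturday, leap
2085: Jan 1 Monday, common
2085 matches on both conditions.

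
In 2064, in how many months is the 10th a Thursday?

3

Check the 10th of each month of 2064: Jan 10: Thu, Feb 10: Sun, Mar 10: Mon, Apr 10: Thu, May 10: Sat, Jun 10: Tue, Jul 10: Thu, Aug 10: Sun, Sep 10: Wed, Oct 10: Fri, Nov 10: Mon, Dec 10: Wed.
Thursday occurs in January, April, July — 3 months.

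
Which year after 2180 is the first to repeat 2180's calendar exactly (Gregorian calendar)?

2220

Two years share a calendar iff Jan 1 falls on the same weekday and both are leap or both are common. 2180: Jan 1 is Saturday, leap year.
2181: Jan 1 Monday, common
2182: Jan 1 Tuesday, common
2183: Jan 1 Wednesday, common
2184: Jan 1 Thursday, leap
2185: Jan 1 Saturday, common
2186: Jan 1 Sunday, common
2187: Jan 1 Monday, common
2188: Jan 1 Tuesday, leap
2189: Jan 1 Thursday, common
2190: Jan 1 Friday, common
2191: Jan 1 Saturday, common
2192: Jan 1 Sunday, leap
2193: Jan 1 Tuesday, common
2194: Jan 1 Wednesday, common
2195: Jan 1 Thursday, common
2196: Jan 1 Friday, leap
2197: Jan 1 Sunday, common
2198: Jan 1 Monday, common
2199: Jan 1 Tuesday, common
2200: Jan 1 Wednesday, common
2201: Jan 1 Thursday, common
2202: Jan 1 Friday, common
2203: Jan 1 Saturday, common
2204: Jan 1 Sunday, leap
2205: Jan 1 Tuesday, common
2206: Jan 1 Wednesday, common
2207: Jan 1 Thursday, common
2208: Jan 1 Friday, leap
2209: Jan 1 Sunday, common
2210: Jan 1 Monday, common
2211: Jan 1 Tuesday, common
2212: Jan 1 Wednesday, leap
2213: Jan 1 Friday, common
2214: Jan 1 Saturday, common
2215: Jan 1 Sunday, common
2216: Jan 1 Monday, leap
2217: Jan 1 Wednesday, common
2218: Jan 1 Thursday, common
2219: Jan 1 Friday, common
2220: Jan 1 Saturday, leap
2220 matches on both conditions.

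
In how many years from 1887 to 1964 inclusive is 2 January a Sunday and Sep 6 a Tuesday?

8

Check each year's weekday for 2 January and Sep 6:
  1887: Sun/Tue ✓  1888: Mon/Thu  1889: Wed/Fri  1890: Thu/Sat  1891: Fri/Sun  1892: Sat/Tue  1893: Mon/Wed  1894: Tue/Thu  1895: Wed/Fri  1896: Thu/Sun  1897: Sat/Mon  1898: Sun/Tue ✓  1899: Mon/Wed  1900: Tue/Thu  …(50 more)…  1951: Tue/Thu  1952: Wed/Sat  1953: Fri/Sun  1954: Sat/Mon  1955: Sun/Tue ✓  1956: Mon/Thu  1957: Wed/Fri  1958: Thu/Sat  1959: Fri/Sun  1960: Sat/Tue  1961: Mon/Wed  1962: Tue/Thu  1963: Wed/Fri  1964: Thu/Sun
Both conditions hold in: 1887, 1898, 1910, 1921, 1927, 1938, 1949, 1955 — 8.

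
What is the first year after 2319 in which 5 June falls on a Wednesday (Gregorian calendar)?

2329

From one year to the next, a fixed date's weekday advances by 1, or by 2 when a Feb 29 lies between the two dates.
2319: June 5 is Thursday.
2320: Saturday (+2)
2321: Sunday (+1)
2322: Monday (+1)
2323: Tuesday (+1)
2324: Thursday (+2)
2325: Friday (+1)
2326: Saturday (+1)
2327: Sunday (+1)
2328: Tuesday (+2)
2329: Wednesday (+1)
5 June falls on a Wednesday in 2329.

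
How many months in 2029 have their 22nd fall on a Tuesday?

1

Check the 22nd of each month of 2029: Jan 22: Mon, Feb 22: Thu, Mar 22: Thu, Apr 22: Sun, May 22: Tue, Jun 22: Fri, Jul 22: Sun, Aug 22: Wed, Sep 22: Sat, Oct 22: Mon, Nov 22: Thu, Dec 22: Sat.
Tuesday occurs in May — 1 month.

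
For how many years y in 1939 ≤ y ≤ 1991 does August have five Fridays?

August has 31 days; it has five Fridays when Friday falls among the first (month-length − 28) days — i.e. when August 1 is one of Friday/Thursday/Wednesday.
August 1 by year: 1939:Tue 1940:Thu✓ 1941:Fri✓ 1942:Sat 1943:Sun 1944:Tue 1945:Wed✓ 1946:Thu✓ 1947:Fri✓ 1948:Sun 1949:Mon 1950:Tue 1951:Wed✓ 1952:Fri✓ 1953:Sat …(23 more)… 1977:Mon 1978:Tue 1979:Wed✓ 1980:Fri✓ 1981:Sat 1982:Sun 1983:Mon 1984:Wed✓ 1985:Thu✓ 1986:Fri✓ 1987:Sat 1988:Mon 1989:Tue 1990:Wed✓ 1991:Thu✓
Years with five Fridays: 1940, 1941, 1945, 1946, 1947, 1951, 1952, 1956, 1957, 1958, 1962, 1963, 1968, 1969, 1973, 1974, 1975, 1979, 1980, 1984, 1985, 1986, 1990, 1991 → 24.

24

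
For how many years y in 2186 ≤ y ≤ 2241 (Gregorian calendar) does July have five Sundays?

July has 31 days; it has five Sundays when Sunday falls among the first (month-length − 28) days — i.e. when July 1 is one of Sunday/Saturday/Friday.
July 1 by year: 2186:Sat✓ 2187:Sun✓ 2188:Tue 2189:Wed 2190:Thu 2191:Fri✓ 2192:Sun✓ 2193:Mon 2194:Tue 2195:Wed 2196:Fri✓ 2197:Sat✓ 2198:Sun✓ 2199:Mon 2200:Tue …(26 more)… 2227:Sun✓ 2228:Tue 2229:Wed 2230:Thu 2231:Fri✓ 2232:Sun✓ 2233:Mon 2234:Tue 2235:Wed 2236:Fri✓ 2237:Sat✓ 2238:Sun✓ 2239:Mon 2240:Wed 2241:Thu
Years with five Sundays: 2186, 2187, 2191, 2192, 2196, 2197, 2198, 2203, 2204, 2208, 2209, 2210, 2214, 2215, 2220, 2221, 2225, 2226, 2227, 2231, 2232, 2236, 2237, 2238 → 24.

24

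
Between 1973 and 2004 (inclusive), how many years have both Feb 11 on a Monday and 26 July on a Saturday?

1

Check each year's weekday for Feb 11 and 26 July:
  1973: Sun/Thu  1974: Mon/Fri  1975: Tue/Sat  1976: Wed/Mon  1977: Fri/Tue  1978: Sat/Wed  1979: Sun/Thu  1980: Mon/Sat ✓  1981: Wed/Sun  1982: Thu/Mon  1983: Fri/Tue  1984: Sat/Thu  1985: Mon/Fri  1986: Tue/Sat  …(4 more)…  1991: Mon/Fri  1992: Tue/Sun  1993: Thu/Mon  1994: Fri/Tue  1995: Sat/Wed  1996: Sun/Fri  1997: Tue/Sat  1998: Wed/Sun  1999: Thu/Mon  2000: Fri/Wed  2001: Sun/Thu  2002: Mon/Fri  2003: Tue/Sat  2004: Wed/Mon
Both conditions hold in: 1980 — 1.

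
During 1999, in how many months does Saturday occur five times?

4

A month of length L has five Saturdays iff its first Saturday is on day ≤ L−28 (so day 1–3 in a 31-day month, 1–2 in a 30-day month, day 1 in a leap February).
Checking each month of 1999: Jan starts Fri (31d) ✓; Feb starts Mon (28d); Mar starts Mon (31d); Apr starts Thu (30d); May starts Sat (31d) ✓; Jun starts Tue (30d); Jul starts Thu (31d) ✓; Aug starts Sun (31d); Sep starts Wed (30d); Oct starts Fri (31d) ✓; Nov starts Mon (30d); Dec starts Wed (31d).
Five-Saturday months: January, May, July, October → 4.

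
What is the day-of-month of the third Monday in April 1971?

19

April 1, 1971 is a Thursday, so the first Monday is the 5th.
The third Monday is 5 + 14 = 19.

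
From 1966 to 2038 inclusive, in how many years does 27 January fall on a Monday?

Track 27 January's weekday year by year (advancing +1, or +2 across a Feb 29):
  1966: Thu  1967: Fri (+1)  1968: Sat (+1)  1969: Mon (+2) ✓  1970: Tue (+1)
  1971: Wed (+1)  1972: Thu (+1)  1973: Sat (+2)  1974: Sun (+1)  1975: Mon (+1) ✓
  1976: Tue (+1)  1977: Thu (+2)  1978: Fri (+1)  1979: Sat (+1)  … (45 more years) …
  2025: Mon (+2) ✓  2026: Tue (+1)  2027: Wed (+1)  2028: Thu (+1)  2029: Sat (+2)
  2030: Sun (+1)  2031: Mon (+1) ✓  2032: Tue (+1)  2033: Thu (+2)  2034: Fri (+1)
  2035: Sat (+1)  2036: Sun (+1)  2037: Tue (+2)  2038: Wed (+1)
Monday years: 1969, 1975, 1986, 1992, 1997, 2003, 2014, 2020, 2025, 2031 — 10 in total.

10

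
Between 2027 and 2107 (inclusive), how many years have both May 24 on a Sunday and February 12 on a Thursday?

9

Check each year's weekday for May 24 and February 12:
  2027: Mon/Fri  2028: Wed/Sat  2029: Thu/Mon  2030: Fri/Tue  2031: Sat/Wed  2032: Mon/Thu  2033: Tue/Sat  2034: Wed/Sun  2035: Thu/Mon  2036: Sat/Tue  2037: Sun/Thu ✓  2038: Mon/Fri  2039: Tue/Sat  2040: Thu/Sun  …(53 more)…  2094: Mon/Fri  2095: Tue/Sat  2096: Thu/Sun  2097: Fri/Tue  2098: Sat/Wed  2099: Sun/Thu ✓  2100: Mon/Fri  2101: Tue/Sat  2102: Wed/Sun  2103: Thu/Mon  2104: Sat/Tue  2105: Sun/Thu ✓  2106: Mon/Fri  2107: Tue/Sat
Both conditions hold in: 2037, 2043, 2054, 2065, 2071, 2082, 2093, 2099, 2105 — 9.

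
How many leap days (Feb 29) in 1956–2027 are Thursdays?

Leap years in 1956–2027: 18 of them.
Feb 29 weekday advances by 5 (mod 7) from one leap year to the next four years later (or differs when a century non-leap intervenes).
Leap-day weekdays: 1956:Wed 1960:Mon 1964:Sat 1968:Thu✓ 1972:Tue 1976:Sun 1980:Fri 1984:Wed 1988:Mon 1992:Sat 1996:Thu✓ 2000:Tue 2004:Sun 2008:Fri 2012:Wed 2016:Mon 2020:Sat 2024:Thu✓
Thursday: 1968, 1996, 2024 → 3.

3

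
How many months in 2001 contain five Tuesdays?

A month of length L has five Tuesdays iff its first Tuesday is on day ≤ L−28 (so day 1–3 in a 31-day month, 1–2 in a 30-day month, day 1 in a leap February).
Checking each month of 2001: Jan starts Mon (31d) ✓; Feb starts Thu (28d); Mar starts Thu (31d); Apr starts Sun (30d); May starts Tue (31d) ✓; Jun starts Fri (30d); Jul starts Sun (31d) ✓; Aug starts Wed (31d); Sep starts Sat (30d); Oct starts Mon (31d) ✓; Nov starts Thu (30d); Dec starts Sat (31d).
Five-Tuesday months: January, May, July, October → 4.

4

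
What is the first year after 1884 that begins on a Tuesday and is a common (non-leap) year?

Jan 1 advances by 2 weekdays after a leap year and by 1 after a common year.
1884: Jan 1 is Tuesday (leap).
1885: Thursday
1886: Friday
1887: Saturday
1888: Sunday (leap)
1889: Tuesday
1889 begins on a Tuesday and is a common year.

1889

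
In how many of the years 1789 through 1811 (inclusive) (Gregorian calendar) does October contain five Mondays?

October has 31 days; it has five Mondays when Monday falls among the first (month-length − 28) days — i.e. when October 1 is one of Monday/Sunday/Saturday.
October 1 by year: 1789:Thu 1790:Fri 1791:Sat✓ 1792:Mon✓ 1793:Tue 1794:Wed 1795:Thu 1796:Sat✓ 1797:Sun✓ 1798:Mon✓ 1799:Tue 1800:Wed 1801:Thu 1802:Fri 1803:Sat✓ 1804:Mon✓ 1805:Tue 1806:Wed 1807:Thu 1808:Sat✓ 1809:Sun✓ 1810:Mon✓ 1811:Tue
Years with five Mondays: 1791, 1792, 1796, 1797, 1798, 1803, 1804, 1808, 1809, 1810 → 10.

10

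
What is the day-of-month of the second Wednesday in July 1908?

July 1, 1908 is a Wednesday, so the first Wednesday is the 1st.
The second Wednesday is 1 + 7 = 8.

8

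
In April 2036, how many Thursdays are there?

April 2036 has 30 days and begins on Tuesday.
The first Thursday is April 3.
Thursdays fall on 3, 10, 17, 24 — that's 4.

4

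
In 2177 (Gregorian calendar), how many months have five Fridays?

A month of length L has five Fridays iff its first Friday is on day ≤ L−28 (so day 1–3 in a 31-day month, 1–2 in a 30-day month, day 1 in a leap February).
Checking each month of 2177: Jan starts Wed (31d) ✓; Feb starts Sat (28d); Mar starts Sat (31d); Apr starts Tue (30d); May starts Thu (31d) ✓; Jun starts Sun (30d); Jul starts Tue (31d); Aug starts Fri (31d) ✓; Sep starts Mon (30d); Oct starts Wed (31d) ✓; Nov starts Sat (30d); Dec starts Mon (31d).
Five-Friday months: January, May, August, October → 4.

4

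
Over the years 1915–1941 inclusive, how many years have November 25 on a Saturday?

4

Track November 25's weekday year by year (advancing +1, or +2 across a Feb 29):
  1915: Thu  1916: Sat (+2) ✓  1917: Sun (+1)  1918: Mon (+1)  1919: Tue (+1)
  1920: Thu (+2)  1921: Fri (+1)  1922: Sat (+1) ✓  1923: Sun (+1)  1924: Tue (+2)
  1925: Wed (+1)  1926: Thu (+1)  1927: Fri (+1)  1928: Sun (+2)  1929: Mon (+1)
  1930: Tue (+1)  1931: Wed (+1)  1932: Fri (+2)  1933: Sat (+1) ✓  1934: Sun (+1)
  1935: Mon (+1)  1936: Wed (+2)  1937: Thu (+1)  1938: Fri (+1)  1939: Sat (+1) ✓
  1940: Mon (+2)  1941: Tue (+1)
Saturday years: 1916, 1922, 1933, 1939 — 4 in total.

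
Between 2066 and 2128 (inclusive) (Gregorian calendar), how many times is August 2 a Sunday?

Track August 2's weekday year by year (advancing +1, or +2 across a Feb 29):
  2066: Mon  2067: Tue (+1)  2068: Thu (+2)  2069: Fri (+1)  2070: Sat (+1)
  2071: Sun (+1) ✓  2072: Tue (+2)  2073: Wed (+1)  2074: Thu (+1)  2075: Fri (+1)
  2076: Sun (+2) ✓  2077: Mon (+1)  2078: Tue (+1)  2079: Wed (+1)  … (35 more years) …
  2115: Fri (+1)  2116: Sun (+2) ✓  2117: Mon (+1)  2118: Tue (+1)  2119: Wed (+1)
  2120: Fri (+2)  2121: Sat (+1)  2122: Sun (+1) ✓  2123: Mon (+1)  2124: Wed (+2)
  2125: Thu (+1)  2126: Fri (+1)  2127: Sat (+1)  2128: Mon (+2)
Sunday years: 2071, 2076, 2082, 2093, 2099, 2105, 2111, 2116, 2122 — 9 in total.

9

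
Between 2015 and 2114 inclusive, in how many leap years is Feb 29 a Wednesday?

4

Leap years in 2015–2114: 24 of them.
Feb 29 weekday advances by 5 (mod 7) from one leap year to the next four years later (or differs when a century non-leap intervenes).
Leap-day weekdays: 2016:Mon 2020:Sat 2024:Thu 2028:Tue 2032:Sun 2036:Fri 2040:Wed✓ 2044:Mon 2048:Sat 2052:Thu 2056:Tue 2060:Sun 2064:Fri 2068:Wed✓ 2072:Mon 2076:Sat 2080:Thu 2084:Tue 2088:Sun 2092:Fri 2096:Wed✓ 2104:Fri 2108:Wed✓ 2112:Mon
Wednesday: 2040, 2068, 2096, 2108 → 4.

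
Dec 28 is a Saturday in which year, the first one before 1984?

From one year to the next, a fixed date's weekday advances by 1, or by 2 when a Feb 29 lies between the two dates.
1984: December 28 is Friday.
1983: Wednesday (−2)
1982: Tuesday (−1)
1981: Monday (−1)
1980: Sunday (−1)
1979: Friday (−2)
1978: Thursday (−1)
1977: Wednesday (−1)
1976: Tuesday (−1)
1975: Sunday (−2)
1974: Saturday (−1)
Dec 28 falls on a Saturday in 1974.

1974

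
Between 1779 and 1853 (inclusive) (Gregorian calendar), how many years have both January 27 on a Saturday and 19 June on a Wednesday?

2

Check each year's weekday for January 27 and 19 June:
  1779: Wed/Sat  1780: Thu/Mon  1781: Sat/Tue  1782: Sun/Wed  1783: Mon/Thu  1784: Tue/Sat  1785: Thu/Sun  1786: Fri/Mon  1787: Sat/Tue  1788: Sun/Thu  1789: Tue/Fri  1790: Wed/Sat  1791: Thu/Sun  1792: Fri/Tue  …(47 more)…  1840: Mon/Fri  1841: Wed/Sat  1842: Thu/Sun  1843: Fri/Mon  1844: Sat/Wed ✓  1845: Mon/Thu  1846: Tue/Fri  1847: Wed/Sat  1848: Thu/Mon  1849: Sat/Tue  1850: Sun/Wed  1851: Mon/Thu  1852: Tue/Sat  1853: Thu/Sun
Both conditions hold in: 1816, 1844 — 2.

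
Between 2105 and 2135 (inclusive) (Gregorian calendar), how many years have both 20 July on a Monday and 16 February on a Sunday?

Check each year's weekday for 20 July and 16 February:
  2105: Mon/Mon  2106: Tue/Tue  2107: Wed/Wed  2108: Fri/Thu  2109: Sat/Sat  2110: Sun/Sun  2111: Mon/Mon  2112: Wed/Tue  2113: Thu/Thu  2114: Fri/Fri  2115: Sat/Sat  2116: Mon/Sun ✓  2117: Tue/Tue  2118: Wed/Wed  …(3 more)…  2122: Mon/Mon  2123: Tue/Tue  2124: Thu/Wed  2125: Fri/Fri  2126: Sat/Sat  2127: Sun/Sun  2128: Tue/Mon  2129: Wed/Wed  2130: Thu/Thu  2131: Fri/Fri  2132: Sun/Sat  2133: Mon/Mon  2134: Tue/Tue  2135: Wed/Wed
Both conditions hold in: 2116 — 1.

1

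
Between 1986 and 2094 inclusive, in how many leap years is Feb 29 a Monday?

Leap years in 1986–2094: 27 of them.
Feb 29 weekday advances by 5 (mod 7) from one leap year to the next four years later (or differs when a century non-leap intervenes).
Leap-day weekdays: 1988:Mon✓ 1992:Sat 1996:Thu 2000:Tue 2004:Sun 2008:Fri 2012:Wed 2016:Mon✓ 2020:Sat 2024:Thu 2028:Tue 2032:Sun 2036:Fri 2040:Wed 2044:Mon✓ 2048:Sat 2052:Thu 2056:Tue 2060:Sun 2064:Fri 2068:Wed 2072:Mon✓ 2076:Sat 2080:Thu 2084:Tue 2088:Sun 2092:Fri
Monday: 1988, 2016, 2044, 2072 → 4.

4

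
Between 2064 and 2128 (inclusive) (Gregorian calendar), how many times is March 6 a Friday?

10

Track March 6's weekday year by year (advancing +1, or +2 across a Feb 29):
  2064: Thu  2065: Fri (+1) ✓  2066: Sat (+1)  2067: Sun (+1)  2068: Tue (+2)
  2069: Wed (+1)  2070: Thu (+1)  2071: Fri (+1) ✓  2072: Sun (+2)  2073: Mon (+1)
  2074: Tue (+1)  2075: Wed (+1)  2076: Fri (+2) ✓  2077: Sat (+1)  … (37 more years) …
  2115: Wed (+1)  2116: Fri (+2) ✓  2117: Sat (+1)  2118: Sun (+1)  2119: Mon (+1)
  2120: Wed (+2)  2121: Thu (+1)  2122: Fri (+1) ✓  2123: Sat (+1)  2124: Mon (+2)
  2125: Tue (+1)  2126: Wed (+1)  2127: Thu (+1)  2128: Sat (+2)
Friday years: 2065, 2071, 2076, 2082, 2093, 2099, 2105, 2111, 2116, 2122 — 10 in total.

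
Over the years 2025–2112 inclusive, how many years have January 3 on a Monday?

13

Track January 3's weekday year by year (advancing +1, or +2 across a Feb 29):
  2025: Fri  2026: Sat (+1)  2027: Sun (+1)  2028: Mon (+1) ✓  2029: Wed (+2)
  2030: Thu (+1)  2031: Fri (+1)  2032: Sat (+1)  2033: Mon (+2) ✓  2034: Tue (+1)
  2035: Wed (+1)  2036: Thu (+1)  2037: Sat (+2)  2038: Sun (+1)  … (60 more years) …
  2099: Sat (+1)  2100: Sun (+1)  2101: Mon (+1) ✓  2102: Tue (+1)  2103: Wed (+1)
  2104: Thu (+1)  2105: Sat (+2)  2106: Sun (+1)  2107: Mon (+1) ✓  2108: Tue (+1)
  2109: Thu (+2)  2110: Fri (+1)  2111: Sat (+1)  2112: Sun (+1)
Monday years: 2028, 2033, 2039, 2050, 2056, 2061, 2067, 2078, 2084, 2089, 2095, 2101, 2107 — 13 in total.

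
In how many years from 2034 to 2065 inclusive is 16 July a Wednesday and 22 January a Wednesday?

Check each year's weekday for 16 July and 22 January:
  2034: Sun/Sun  2035: Mon/Mon  2036: Wed/Tue  2037: Thu/Thu  2038: Fri/Fri  2039: Sat/Sat  2040: Mon/Sun  2041: Tue/Tue  2042: Wed/Wed ✓  2043: Thu/Thu  2044: Sat/Fri  2045: Sun/Sun  2046: Mon/Mon  2047: Tue/Tue  …(4 more)…  2052: Tue/Mon  2053: Wed/Wed ✓  2054: Thu/Thu  2055: Fri/Fri  2056: Sun/Sat  2057: Mon/Mon  2058: Tue/Tue  2059: Wed/Wed ✓  2060: Fri/Thu  2061: Sat/Sat  2062: Sun/Sun  2063: Mon/Mon  2064: Wed/Tue  2065: Thu/Thu
Both conditions hold in: 2042, 2053, 2059 — 3.

3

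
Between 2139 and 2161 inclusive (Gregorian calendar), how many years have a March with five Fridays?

March has 31 days; it has five Fridays when Friday falls among the first (month-length − 28) days — i.e. when March 1 is one of Friday/Thursday/Wednesday.
March 1 by year: 2139:Sun 2140:Tue 2141:Wed✓ 2142:Thu✓ 2143:Fri✓ 2144:Sun 2145:Mon 2146:Tue 2147:Wed✓ 2148:Fri✓ 2149:Sat 2150:Sun 2151:Mon 2152:Wed✓ 2153:Thu✓ 2154:Fri✓ 2155:Sat 2156:Mon 2157:Tue 2158:Wed✓ 2159:Thu✓ 2160:Sat 2161:Sun
Years with five Fridays: 2141, 2142, 2143, 2147, 2148, 2152, 2153, 2154, 2158, 2159 → 10.

10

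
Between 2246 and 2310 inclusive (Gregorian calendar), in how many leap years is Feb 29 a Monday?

3

Leap years in 2246–2310: 15 of them.
Feb 29 weekday advances by 5 (mod 7) from one leap year to the next four years later (or differs when a century non-leap intervenes).
Leap-day weekdays: 2248:Tue 2252:Sun 2256:Fri 2260:Wed 2264:Mon✓ 2268:Sat 2272:Thu 2276:Tue 2280:Sun 2284:Fri 2288:Wed 2292:Mon✓ 2296:Sat 2304:Mon✓ 2308:Sat
Monday: 2264, 2292, 2304 → 3.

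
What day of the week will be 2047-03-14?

Thursday

January 1, 2047 is a Tuesday.
March 14 is day 73 of the year, i.e. 72 days after Jan 1.
72 mod 7 = 2, so advance 2 weekdays from Tuesday: Thursday.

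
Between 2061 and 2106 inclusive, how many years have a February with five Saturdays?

February has 28 days (29 in leap years); it has five Saturdays when Saturday falls among the first (month-length − 28) days — i.e. when February 1 is Saturday in a leap year (never in a common year).
February 1 by year: 2061:Tue 2062:Wed 2063:Thu 2064:Fri 2065:Sun 2066:Mon 2067:Tue 2068:Wed 2069:Fri 2070:Sat 2071:Sun 2072:Mon 2073:Wed 2074:Thu 2075:Fri …(16 more)… 2092:Fri 2093:Sun 2094:Mon 2095:Tue 2096:Wed 2097:Fri 2098:Sat 2099:Sun 2100:Mon 2101:Tue 2102:Wed 2103:Thu 2104:Fri 2105:Sun 2106:Mon
Years with five Saturdays: 2076 → 1.

1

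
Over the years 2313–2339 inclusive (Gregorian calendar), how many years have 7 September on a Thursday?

4

Track 7 September's weekday year by year (advancing +1, or +2 across a Feb 29):
  2313: Sun  2314: Mon (+1)  2315: Tue (+1)  2316: Thu (+2) ✓  2317: Fri (+1)
  2318: Sat (+1)  2319: Sun (+1)  2320: Tue (+2)  2321: Wed (+1)  2322: Thu (+1) ✓
  2323: Fri (+1)  2324: Sun (+2)  2325: Mon (+1)  2326: Tue (+1)  2327: Wed (+1)
  2328: Fri (+2)  2329: Sat (+1)  2330: Sun (+1)  2331: Mon (+1)  2332: Wed (+2)
  2333: Thu (+1) ✓  2334: Fri (+1)  2335: Sat (+1)  2336: Mon (+2)  2337: Tue (+1)
  2338: Wed (+1)  2339: Thu (+1) ✓
Thursday years: 2316, 2322, 2333, 2339 — 4 in total.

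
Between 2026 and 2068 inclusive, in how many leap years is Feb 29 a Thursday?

1

Leap years in 2026–2068: 11 of them.
Feb 29 weekday advances by 5 (mod 7) from one leap year to the next four years later (or differs when a century non-leap intervenes).
Leap-day weekdays: 2028:Tue 2032:Sun 2036:Fri 2040:Wed 2044:Mon 2048:Sat 2052:Thu✓ 2056:Tue 2060:Sun 2064:Fri 2068:Wed
Thursday: 2052 → 1.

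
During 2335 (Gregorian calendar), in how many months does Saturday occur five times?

A month of length L has five Saturdays iff its first Saturday is on day ≤ L−28 (so day 1–3 in a 31-day month, 1–2 in a 30-day month, day 1 in a leap February).
Checking each month of 2335: Jan starts Tue (31d); Feb starts Fri (28d); Mar starts Fri (31d) ✓; Apr starts Mon (30d); May starts Wed (31d); Jun starts Sat (30d) ✓; Jul starts Mon (31d); Aug starts Thu (31d) ✓; Sep starts Sun (30d); Oct starts Tue (31d); Nov starts Fri (30d) ✓; Dec starts Sun (31d).
Five-Saturday months: March, June, August, November → 4.

4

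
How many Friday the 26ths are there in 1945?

2

Check the 26th of each month of 1945: Jan 26: Fri, Feb 26: Mon, Mar 26: Mon, Apr 26: Thu, May 26: Sat, Jun 26: Tue, Jul 26: Thu, Aug 26: Sun, Sep 26: Wed, Oct 26: Fri, Nov 26: Mon, Dec 26: Wed.
Friday occurs in January, October — 2 months.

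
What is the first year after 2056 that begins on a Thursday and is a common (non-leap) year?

2065

Jan 1 advances by 2 weekdays after a leap year and by 1 after a common year.
2056: Jan 1 is Saturday (leap).
2057: Monday
2058: Tuesday
2059: Wednesday
2060: Thursday (leap)
2061: Saturday
2062: Sunday
2063: Monday
2064: Tuesday (leap)
2065: Thursday
2065 begins on a Thursday and is a common year.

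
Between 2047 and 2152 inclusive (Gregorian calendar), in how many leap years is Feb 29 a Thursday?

Leap years in 2047–2152: 26 of them.
Feb 29 weekday advances by 5 (mod 7) from one leap year to the next four years later (or differs when a century non-leap intervenes).
Leap-day weekdays: 2048:Sat 2052:Thu✓ 2056:Tue 2060:Sun 2064:Fri 2068:Wed 2072:Mon 2076:Sat 2080:Thu✓ 2084:Tue 2088:Sun 2092:Fri 2096:Wed 2104:Fri 2108:Wed 2112:Mon 2116:Sat 2120:Thu✓ 2124:Tue 2128:Sun 2132:Fri 2136:Wed 2140:Mon 2144:Sat 2148:Thu✓ 2152:Tue
Thursday: 2052, 2080, 2120, 2148 → 4.

4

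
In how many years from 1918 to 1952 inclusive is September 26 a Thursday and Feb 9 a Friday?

Check each year's weekday for September 26 and Feb 9:
  1918: Thu/Sat  1919: Fri/Sun  1920: Sun/Mon  1921: Mon/Wed  1922: Tue/Thu  1923: Wed/Fri  1924: Fri/Sat  1925: Sat/Mon  1926: Sun/Tue  1927: Mon/Wed  1928: Wed/Thu  1929: Thu/Sat  1930: Fri/Sun  1931: Sat/Mon  …(7 more)…  1939: Tue/Thu  1940: Thu/Fri ✓  1941: Fri/Sun  1942: Sat/Mon  1943: Sun/Tue  1944: Tue/Wed  1945: Wed/Fri  1946: Thu/Sat  1947: Fri/Sun  1948: Sun/Mon  1949: Mon/Wed  1950: Tue/Thu  1951: Wed/Fri  1952: Fri/Sat
Both conditions hold in: 1940 — 1.

1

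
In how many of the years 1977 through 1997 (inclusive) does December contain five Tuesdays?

9

December has 31 days; it has five Tuesdays when Tuesday falls among the first (month-length − 28) days — i.e. when December 1 is one of Tuesday/Monday/Sunday.
December 1 by year: 1977:Thu 1978:Fri 1979:Sat 1980:Mon✓ 1981:Tue✓ 1982:Wed 1983:Thu 1984:Sat 1985:Sun✓ 1986:Mon✓ 1987:Tue✓ 1988:Thu 1989:Fri 1990:Sat 1991:Sun✓ 1992:Tue✓ 1993:Wed 1994:Thu 1995:Fri 1996:Sun✓ 1997:Mon✓
Years with five Tuesdays: 1980, 1981, 1985, 1986, 1987, 1991, 1992, 1996, 1997 → 9.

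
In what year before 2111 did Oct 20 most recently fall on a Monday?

From one year to the next, a fixed date's weekday advances by 1, or by 2 when a Feb 29 lies between the two dates.
2111: October 20 is Tuesday.
2110: Monday (−1)
Oct 20 falls on a Monday in 2110.

2110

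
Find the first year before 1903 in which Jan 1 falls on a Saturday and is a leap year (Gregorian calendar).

1876

Jan 1 advances by 2 weekdays after a leap year and by 1 after a common year.
1903: Jan 1 is Thursday.
1902: Wednesday
1901: Tuesday
1900: Monday
1899: Sunday
1898: Saturday
1897: Friday
1896: Wednesday (leap)
1895: Tuesday
1894: Monday
1893: Sunday
1892: Friday (leap)
1891: Thursday
1890: Wednesday
1889: Tuesday
1888: Sunday (leap)
1887: Saturday
1886: Friday
1885: Thursday
1884: Tuesday (leap)
1883: Monday
1882: Sunday
1881: Saturday
1880: Thursday (leap)
1879: Wednesday
1878: Tuesday
1877: Monday
1876: Saturday (leap)
1876 begins on a Saturday and is a leap year.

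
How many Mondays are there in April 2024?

5

April 2024 has 30 days and begins on Monday.
The first Monday is April 1.
Mondays fall on 1, 8, 15, 22, 29 — that's 5.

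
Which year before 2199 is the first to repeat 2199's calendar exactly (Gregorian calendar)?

2193

Two years share a calendar iff Jan 1 falls on the same weekday and both are leap or both are common. 2199: Jan 1 is Tuesday, common year.
2198: Jan 1 Monday, common
2197: Jan 1 Sunday, common
2196: Jan 1 Friday, leap
2195: Jan 1 Thursday, common
2194: Jan 1 Wednesday, common
2193: Jan 1 Tuesday, common
2193 matches on both conditions.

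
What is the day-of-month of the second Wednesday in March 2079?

8

March 1, 2079 is a Wednesday, so the first Wednesday is the 1st.
The second Wednesday is 1 + 7 = 8.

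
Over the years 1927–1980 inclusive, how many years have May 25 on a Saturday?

8

Track May 25's weekday year by year (advancing +1, or +2 across a Feb 29):
  1927: Wed  1928: Fri (+2)  1929: Sat (+1) ✓  1930: Sun (+1)  1931: Mon (+1)
  1932: Wed (+2)  1933: Thu (+1)  1934: Fri (+1)  1935: Sat (+1) ✓  1936: Mon (+2)
  1937: Tue (+1)  1938: Wed (+1)  1939: Thu (+1)  1940: Sat (+2) ✓  … (26 more years) …
  1967: Thu (+1)  1968: Sat (+2) ✓  1969: Sun (+1)  1970: Mon (+1)  1971: Tue (+1)
  1972: Thu (+2)  1973: Fri (+1)  1974: Sat (+1) ✓  1975: Sun (+1)  1976: Tue (+2)
  1977: Wed (+1)  1978: Thu (+1)  1979: Fri (+1)  1980: Sun (+2)
Saturday years: 1929, 1935, 1940, 1946, 1957, 1963, 1968, 1974 — 8 in total.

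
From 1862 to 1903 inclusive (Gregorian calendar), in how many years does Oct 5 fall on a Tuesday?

Track Oct 5's weekday year by year (advancing +1, or +2 across a Feb 29):
  1862: Sun  1863: Mon (+1)  1864: Wed (+2)  1865: Thu (+1)  1866: Fri (+1)
  1867: Sat (+1)  1868: Mon (+2)  1869: Tue (+1) ✓  1870: Wed (+1)  1871: Thu (+1)
  1872: Sat (+2)  1873: Sun (+1)  1874: Mon (+1)  1875: Tue (+1) ✓  … (14 more years) …
  1890: Sun (+1)  1891: Mon (+1)  1892: Wed (+2)  1893: Thu (+1)  1894: Fri (+1)
  1895: Sat (+1)  1896: Mon (+2)  1897: Tue (+1) ✓  1898: Wed (+1)  1899: Thu (+1)
  1900: Fri (+1)  1901: Sat (+1)  1902: Sun (+1)  1903: Mon (+1)
Tuesday years: 1869, 1875, 1880, 1886, 1897 — 5 in total.

5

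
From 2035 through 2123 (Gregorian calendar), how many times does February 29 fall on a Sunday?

Leap years in 2035–2123: 21 of them.
Feb 29 weekday advances by 5 (mod 7) from one leap year to the next four years later (or differs when a century non-leap intervenes).
Leap-day weekdays: 2036:Fri 2040:Wed 2044:Mon 2048:Sat 2052:Thu 2056:Tue 2060:Sun✓ 2064:Fri 2068:Wed 2072:Mon 2076:Sat 2080:Thu 2084:Tue 2088:Sun✓ 2092:Fri 2096:Wed 2104:Fri 2108:Wed 2112:Mon 2116:Sat 2120:Thu
Sunday: 2060, 2088 → 2.

2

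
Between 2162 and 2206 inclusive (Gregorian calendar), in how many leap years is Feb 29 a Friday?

Leap years in 2162–2206: 10 of them.
Feb 29 weekday advances by 5 (mod 7) from one leap year to the next four years later (or differs when a century non-leap intervenes).
Leap-day weekdays: 2164:Wed 2168:Mon 2172:Sat 2176:Thu 2180:Tue 2184:Sun 2188:Fri✓ 2192:Wed 2196:Mon 2204:Wed
Friday: 2188 → 1.

1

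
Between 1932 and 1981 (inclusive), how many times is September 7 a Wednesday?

Track September 7's weekday year by year (advancing +1, or +2 across a Feb 29):
  1932: Wed ✓  1933: Thu (+1)  1934: Fri (+1)  1935: Sat (+1)  1936: Mon (+2)
  1937: Tue (+1)  1938: Wed (+1) ✓  1939: Thu (+1)  1940: Sat (+2)  1941: Sun (+1)
  1942: Mon (+1)  1943: Tue (+1)  1944: Thu (+2)  1945: Fri (+1)  … (22 more years) …
  1968: Sat (+2)  1969: Sun (+1)  1970: Mon (+1)  1971: Tue (+1)  1972: Thu (+2)
  1973: Fri (+1)  1974: Sat (+1)  1975: Sun (+1)  1976: Tue (+2)  1977: Wed (+1) ✓
  1978: Thu (+1)  1979: Fri (+1)  1980: Sun (+2)  1981: Mon (+1)
Wednesday years: 1932, 1938, 1949, 1955, 1960, 1966, 1977 — 7 in total.

7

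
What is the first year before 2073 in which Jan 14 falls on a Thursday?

From one year to the next, a fixed date's weekday advances by 1, or by 2 when a Feb 29 lies between the two dates.
2073: January 14 is Saturday.
2072: Thursday (−2)
Jan 14 falls on a Thursday in 2072.

2072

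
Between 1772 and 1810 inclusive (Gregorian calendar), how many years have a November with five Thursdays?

November has 30 days; it has five Thursdays when Thursday falls among the first (month-length − 28) days — i.e. when November 1 is one of Thursday/Wednesday.
November 1 by year: 1772:Sun 1773:Mon 1774:Tue 1775:Wed✓ 1776:Fri 1777:Sat 1778:Sun 1779:Mon 1780:Wed✓ 1781:Thu✓ 1782:Fri 1783:Sat 1784:Mon 1785:Tue 1786:Wed✓ …(9 more)… 1796:Tue 1797:Wed✓ 1798:Thu✓ 1799:Fri 1800:Sat 1801:Sun 1802:Mon 1803:Tue 1804:Thu✓ 1805:Fri 1806:Sat 1807:Sun 1808:Tue 1809:Wed✓ 1810:Thu✓
Years with five Thursdays: 1775, 1780, 1781, 1786, 1787, 1792, 1797, 1798, 1804, 1809, 1810 → 11.

11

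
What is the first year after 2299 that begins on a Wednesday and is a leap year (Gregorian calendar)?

2308

Jan 1 advances by 2 weekdays after a leap year and by 1 after a common year.
2299: Jan 1 is Sunday.
2300: Monday
2301: Tuesday
2302: Wednesday
2303: Thursday
2304: Friday (leap)
2305: Sunday
2306: Monday
2307: Tuesday
2308: Wednesday (leap)
2308 begins on a Wednesday and is a leap year.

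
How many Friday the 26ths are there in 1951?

Check the 26th of each month of 1951: Jan 26: Fri, Feb 26: Mon, Mar 26: Mon, Apr 26: Thu, May 26: Sat, Jun 26: Tue, Jul 26: Thu, Aug 26: Sun, Sep 26: Wed, Oct 26: Fri, Nov 26: Mon, Dec 26: Wed.
Friday occurs in January, October — 2 months.

2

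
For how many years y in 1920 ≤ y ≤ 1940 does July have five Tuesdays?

8

July has 31 days; it has five Tuesdays when Tuesday falls among the first (month-length − 28) days — i.e. when July 1 is one of Tuesday/Monday/Sunday.
July 1 by year: 1920:Thu 1921:Fri 1922:Sat 1923:Sun✓ 1924:Tue✓ 1925:Wed 1926:Thu 1927:Fri 1928:Sun✓ 1929:Mon✓ 1930:Tue✓ 1931:Wed 1932:Fri 1933:Sat 1934:Sun✓ 1935:Mon✓ 1936:Wed 1937:Thu 1938:Fri 1939:Sat 1940:Mon✓
Years with five Tuesdays: 1923, 1924, 1928, 1929, 1930, 1934, 1935, 1940 → 8.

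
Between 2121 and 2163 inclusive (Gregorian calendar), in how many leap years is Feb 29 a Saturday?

1

Leap years in 2121–2163: 10 of them.
Feb 29 weekday advances by 5 (mod 7) from one leap year to the next four years later (or differs when a century non-leap intervenes).
Leap-day weekdays: 2124:Tue 2128:Sun 2132:Fri 2136:Wed 2140:Mon 2144:Sat✓ 2148:Thu 2152:Tue 2156:Sun 2160:Fri
Saturday: 2144 → 1.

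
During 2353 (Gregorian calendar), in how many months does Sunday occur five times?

A month of length L has five Sundays iff its first Sunday is on day ≤ L−28 (so day 1–3 in a 31-day month, 1–2 in a 30-day month, day 1 in a leap February).
Checking each month of 2353: Jan starts Thu (31d); Feb starts Sun (28d); Mar starts Sun (31d) ✓; Apr starts Wed (30d); May starts Fri (31d) ✓; Jun starts Mon (30d); Jul starts Wed (31d); Aug starts Sat (31d) ✓; Sep starts Tue (30d); Oct starts Thu (31d); Nov starts Sun (30d) ✓; Dec starts Tue (31d).
Five-Sunday months: March, May, August, November → 4.

4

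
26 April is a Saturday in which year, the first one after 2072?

From one year to the next, a fixed date's weekday advances by 1, or by 2 when a Feb 29 lies between the two dates.
2072: April 26 is Tuesday.
2073: Wednesday (+1)
2074: Thursday (+1)
2075: Friday (+1)
2076: Sunday (+2)
2077: Monday (+1)
2078: Tuesday (+1)
2079: Wednesday (+1)
2080: Friday (+2)
2081: Saturday (+1)
26 April falls on a Saturday in 2081.

2081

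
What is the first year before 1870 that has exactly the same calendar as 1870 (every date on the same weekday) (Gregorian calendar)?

1859

Two years share a calendar iff Jan 1 falls on the same weekday and both are leap or both are common. 1870: Jan 1 is Saturday, common year.
1869: Jan 1 Friday, common
1868: Jan 1 Wednesday, leap
1867: Jan 1 Tuesday, common
1866: Jan 1 Monday, common
1865: Jan 1 Sunday, common
1864: Jan 1 Friday, leap
1863: Jan 1 Thursday, common
1862: Jan 1 Wednesday, common
1861: Jan 1 Tuesday, common
1860: Jan 1 Sunday, leap
1859: Jan 1 Saturday, common
1859 matches on both conditions.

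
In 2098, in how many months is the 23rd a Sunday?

Check the 23rd of each month of 2098: Jan 23: Thu, Feb 23: Sun, Mar 23: Sun, Apr 23: Wed, May 23: Fri, Jun 23: Mon, Jul 23: Wed, Aug 23: Sat, Sep 23: Tue, Oct 23: Thu, Nov 23: Sun, Dec 23: Tue.
Sunday occurs in February, March, November — 3 months.

3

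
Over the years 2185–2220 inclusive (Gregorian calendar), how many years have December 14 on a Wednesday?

Track December 14's weekday year by year (advancing +1, or +2 across a Feb 29):
  2185: Wed ✓  2186: Thu (+1)  2187: Fri (+1)  2188: Sun (+2)  2189: Mon (+1)
  2190: Tue (+1)  2191: Wed (+1) ✓  2192: Fri (+2)  2193: Sat (+1)  2194: Sun (+1)
  2195: Mon (+1)  2196: Wed (+2) ✓  2197: Thu (+1)  2198: Fri (+1)  … (8 more years) …
  2207: Mon (+1)  2208: Wed (+2) ✓  2209: Thu (+1)  2210: Fri (+1)  2211: Sat (+1)
  2212: Mon (+2)  2213: Tue (+1)  2214: Wed (+1) ✓  2215: Thu (+1)  2216: Sat (+2)
  2217: Sun (+1)  2218: Mon (+1)  2219: Tue (+1)  2220: Thu (+2)
Wednesday years: 2185, 2191, 2196, 2203, 2208, 2214 — 6 in total.

6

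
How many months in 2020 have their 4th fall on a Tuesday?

2

Check the 4th of each month of 2020: Jan 4: Sat, Feb 4: Tue, Mar 4: Wed, Apr 4: Sat, May 4: Mon, Jun 4: Thu, Jul 4: Sat, Aug 4: Tue, Sep 4: Fri, Oct 4: Sun, Nov 4: Wed, Dec 4: Fri.
Tuesday occurs in February, August — 2 months.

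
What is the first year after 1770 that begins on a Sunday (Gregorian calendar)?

Jan 1 advances by 2 weekdays after a leap year and by 1 after a common year.
1770: Jan 1 is Monday.
1771: Tuesday
1772: Wednesday (leap)
1773: Friday
1774: Saturday
1775: Sunday
1775 begins on a Sunday

1775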